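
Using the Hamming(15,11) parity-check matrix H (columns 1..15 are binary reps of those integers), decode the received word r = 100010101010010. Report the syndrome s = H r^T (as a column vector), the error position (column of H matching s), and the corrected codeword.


s = (1, 1, 1, 1)^T, error position = 15, corrected codeword c = 100010101010011

Compute s = H r^T mod 2 one row at a time:
  s_1 = 0 + 1 + 0 + 1 + 0 + 0 + 1 + 0 = 3 ≡ 1 (mod 2).
  s_2 = 0 + 1 + 0 + 1 + 0 + 0 + 1 + 0 = 3 ≡ 1 (mod 2).
  s_3 = 0 + 0 + 0 + 1 + 0 + 1 + 1 + 0 = 3 ≡ 1 (mod 2).
  s_4 = 1 + 0 + 1 + 1 + 1 + 1 + 0 + 0 = 5 ≡ 1 (mod 2).
s = (1, 1, 1, 1)^T — this equals column 15 of H (binary 1111), so error is at position 15.
Correct: flip bit 15 of r = 100010101010010 to get c = 100010101010011.


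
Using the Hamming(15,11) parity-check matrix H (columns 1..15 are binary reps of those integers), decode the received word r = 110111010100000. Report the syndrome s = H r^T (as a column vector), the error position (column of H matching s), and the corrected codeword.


s = (0, 1, 1, 0)^T, error position = 6, corrected codeword c = 110110010100000

Compute s = H r^T mod 2 one row at a time:
  s_1 = 1 + 0 + 1 + 0 + 0 + 0 + 0 + 0 = 2 ≡ 0 (mod 2).
  s_2 = 1 + 1 + 1 + 0 + 0 + 0 + 0 + 0 = 3 ≡ 1 (mod 2).
  s_3 = 1 + 0 + 1 + 0 + 1 + 0 + 0 + 0 = 3 ≡ 1 (mod 2).
  s_4 = 1 + 0 + 1 + 0 + 0 + 0 + 0 + 0 = 2 ≡ 0 (mod 2).
s = (0, 1, 1, 0)^T — this equals column 6 of H (binary 0110), so error is at position 6.
Correct: flip bit 6 of r = 110111010100000 to get c = 110110010100000.


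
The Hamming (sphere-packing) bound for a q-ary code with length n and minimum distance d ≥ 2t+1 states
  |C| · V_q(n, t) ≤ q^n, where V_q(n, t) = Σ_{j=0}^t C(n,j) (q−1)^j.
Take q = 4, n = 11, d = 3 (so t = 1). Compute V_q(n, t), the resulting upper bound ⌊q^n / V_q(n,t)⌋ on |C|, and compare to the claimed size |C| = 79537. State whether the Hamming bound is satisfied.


V_q(n, t) = 34, q^n = 4194304, Hamming bound = 123361, |C| = 79537 ≤ bound (satisfied).

Step 1: Compute V_q(n, t) = Σ_{j=0}^1 C(n, j) (q−1)^j.
  j = 0: C(11,0)·(3)^0 = 1·1 = 1.
  j = 1: C(11,1)·(3)^1 = 11·3 = 33.
  V_q(n, t) = 1 + 33 = 34.
Step 2: q^n = 4^11 = 4194304.
Step 3: Hamming bound ⌊q^n / V_q(n,t)⌋ = ⌊4194304/34⌋ = 123361.
Step 4: Compare |C| = 79537 to 123361: satisfied.
The claimed |C| lies below the Hamming bound.


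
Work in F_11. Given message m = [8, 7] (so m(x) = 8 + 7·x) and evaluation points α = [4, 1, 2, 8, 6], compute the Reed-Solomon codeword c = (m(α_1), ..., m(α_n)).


c = [3, 4, 0, 9, 6]

Message polynomial: m(x) = 8 + 7·x (mod 11).
For each evaluation point α_i, compute m(α_i) mod 11:
  α_1 = 4: Horner steps 7 → 3, so m(4) = 3.
  α_2 = 1: Horner steps 7 → 4, so m(1) = 4.
  α_3 = 2: Horner steps 7 → 0, so m(2) = 0.
  α_4 = 8: Horner steps 7 → 9, so m(8) = 9.
  α_5 = 6: Horner steps 7 → 6, so m(6) = 6.
Codeword c = [3, 4, 0, 9, 6] ∈ F_11^5.


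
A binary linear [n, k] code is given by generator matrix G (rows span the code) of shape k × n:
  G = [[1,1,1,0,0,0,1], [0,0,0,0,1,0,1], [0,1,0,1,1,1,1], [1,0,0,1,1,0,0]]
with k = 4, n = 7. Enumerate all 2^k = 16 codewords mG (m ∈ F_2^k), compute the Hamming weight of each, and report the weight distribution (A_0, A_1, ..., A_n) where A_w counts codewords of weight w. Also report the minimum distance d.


Weight distribution: A_0 = 1, A_2 = 2, A_3 = 4, A_4 = 5, A_5 = 4. Minimum distance d = 2.

Enumerate all 2^4 = 16 messages m ∈ F_2^4.
For each, compute codeword c = mG in F_2^7, then tally its weight.
  m = 0000 → c = 0000000, weight = 0.
  m = 1000 → c = 1110001, weight = 4.
  m = 0100 → c = 0000101, weight = 2.
  m = 1100 → c = 1110100, weight = 4.
  m = 0010 → c = 0101111, weight = 5.
  m = 1010 → c = 1011110, weight = 5.
  m = 0110 → c = 0101010, weight = 3.
  m = 1110 → c = 1011011, weight = 5.
  m = 0001 → c = 1001100, weight = 3.
  m = 1001 → c = 0111101, weight = 5.
  m = 0101 → c = 1001001, weight = 3.
  m = 1101 → c = 0111000, weight = 3.
  m = 0011 → c = 1100011, weight = 4.
  m = 1011 → c = 0010010, weight = 2.
  m = 0111 → c = 1100110, weight = 4.
  m = 1111 → c = 0010111, weight = 4.
Tally weights:
  weight 0: 1 codewords.
  weight 2: 2 codewords.
  weight 3: 4 codewords.
  weight 4: 5 codewords.
  weight 5: 4 codewords.
Minimum distance d = smallest w > 0 with A_w > 0 = 2.
Sanity: Σ A_w = 16 = 2^4 = 16 ✓.


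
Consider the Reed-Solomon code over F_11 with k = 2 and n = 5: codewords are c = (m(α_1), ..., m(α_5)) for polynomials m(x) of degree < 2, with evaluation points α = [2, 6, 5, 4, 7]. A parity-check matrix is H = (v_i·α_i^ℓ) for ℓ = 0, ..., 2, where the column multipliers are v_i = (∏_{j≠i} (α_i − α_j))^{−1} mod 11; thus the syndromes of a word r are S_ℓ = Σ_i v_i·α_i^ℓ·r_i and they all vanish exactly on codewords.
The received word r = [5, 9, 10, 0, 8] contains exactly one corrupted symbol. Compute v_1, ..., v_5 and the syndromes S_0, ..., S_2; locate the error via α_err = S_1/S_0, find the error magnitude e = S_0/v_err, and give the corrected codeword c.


S = (8, 5, 10), error at position 1, error magnitude e = 3, c = [2, 9, 10, 0, 8].

Step 1: column multipliers v_i = (∏_{j≠i}(α_i − α_j))^{−1} mod 11.
  i = 1 (α = 2): (2−6)(2−5)(2−4)(2−7) = (−4)·(−3)·(−2)·(−5) = 120 ≡ 10, so v_1 = 10^{−1} = 10 (mod 11).
  i = 2 (α = 6): (6−2)(6−5)(6−4)(6−7) = 4·1·2·(−1) = −8 ≡ 3, so v_2 = 3^{−1} = 4 (mod 11).
  i = 3 (α = 5): (5−2)(5−6)(5−4)(5−7) = 3·(−1)·1·(−2) = 6 ≡ 6, so v_3 = 6^{−1} = 2 (mod 11).
  i = 4 (α = 4): (4−2)(4−6)(4−5)(4−7) = 2·(−2)·(−1)·(−3) = −12 ≡ 10, so v_4 = 10^{−1} = 10 (mod 11).
  i = 5 (α = 7): (7−2)(7−6)(7−5)(7−4) = 5·1·2·3 = 30 ≡ 8, so v_5 = 8^{−1} = 7 (mod 11).
  v = [10, 4, 2, 10, 7].
Step 2: syndromes of r = [5, 9, 10, 0, 8] (all sums mod 11).
  S_0 = Σ v_i r_i = 10·5 + 4·9 + 2·10 + 10·0 + 7·8 = 162 ≡ 8.
  S_1 = Σ v_i α_i r_i = 10·2·5 + 4·6·9 + 2·5·10 + 10·4·0 + 7·7·8 = 808 ≡ 5.
  α_i^2 mod 11 = [4, 3, 3, 5, 5].
  S_2 = Σ v_i α_i^2 r_i = 10·4·5 + 4·3·9 + 2·3·10 + 10·5·0 + 7·5·8 = 648 ≡ 10.
  S = (8, 5, 10) ≠ 0, so r is not a codeword (an error is present).
Step 3: locate the error. For a single error e at position i, S_ℓ = v_i·e·α_i^ℓ, so α_err = S_1/S_0.
  S_0^{−1} = 8^{−1} = 7 (mod 11), so α_err = 5·7 = 35 ≡ 2 = α_1. Error position i = 1.
  Consistency check: S_2/S_1 = 10·9 = 90 ≡ 2 = α_err ✓ (single-error assumption holds).
Step 4: error magnitude e = S_0/v_1 = S_0·∏_{j≠1}(α_1 − α_j) = 8·10 = 80 ≡ 3 (mod 11).
Step 5: correct position 1: c_1 = r_1 − e = 5 − 3 ≡ 2 (mod 11). Hence c = [2, 9, 10, 0, 8].
  Check: interpolating c through the α_i gives m(x) = 4 + 10·x (degree < 2) with m(α_i) = c_i for every i, so c is indeed a codeword.


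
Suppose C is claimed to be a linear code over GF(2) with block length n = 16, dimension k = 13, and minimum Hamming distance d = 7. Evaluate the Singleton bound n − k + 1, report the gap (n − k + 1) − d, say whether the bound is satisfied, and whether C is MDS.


Singleton RHS = n − k + 1 = 4, slack = -3, bound violated (no such code; not MDS).

Singleton bound: d ≤ n − k + 1.
Here n = 16, k = 13, so n − k + 1 = 4.
Given d = 7, check d ≤ 4: NO.
Slack = (n − k + 1) − d = -3.
The slack is negative: d = 7 exceeds n − k + 1 = 4 by 3, so the Singleton bound is violated and no linear [16, 13, 7]_2 code can exist. In particular it is not MDS (MDS requires d = n − k + 1 exactly).
Description: the claimed parameters are [16, 13, 7]_2; such a code would be impossible (violates the Singleton bound).


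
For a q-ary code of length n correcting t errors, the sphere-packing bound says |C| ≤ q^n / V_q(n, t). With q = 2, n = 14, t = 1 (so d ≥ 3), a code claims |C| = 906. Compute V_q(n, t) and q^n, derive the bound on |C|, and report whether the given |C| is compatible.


V_q(n, t) = 15, q^n = 16384, Hamming bound = 1092, |C| = 906 ≤ bound (satisfied).

Step 1: Compute V_q(n, t) = Σ_{j=0}^1 C(n, j) (q−1)^j.
  j = 0: C(14,0)·(1)^0 = 1·1 = 1.
  j = 1: C(14,1)·(1)^1 = 14·1 = 14.
  V_q(n, t) = 1 + 14 = 15.
Step 2: q^n = 2^14 = 16384.
Step 3: Hamming bound ⌊q^n / V_q(n,t)⌋ = ⌊16384/15⌋ = 1092.
Step 4: Compare |C| = 906 to 1092: satisfied.
The claimed |C| lies below the Hamming bound.


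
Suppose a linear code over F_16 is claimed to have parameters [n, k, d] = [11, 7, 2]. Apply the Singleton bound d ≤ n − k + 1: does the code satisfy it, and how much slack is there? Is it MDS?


Singleton RHS = n − k + 1 = 5, slack = 3, bound satisfied, not MDS.

Singleton bound: d ≤ n − k + 1.
Here n = 11, k = 7, so n − k + 1 = 5.
Given d = 2, check d ≤ 5: YES.
Slack = (n − k + 1) − d = 3.
The code is NOT MDS (slack = 3 > 0).
Description: the claimed parameters are [11, 7, 2]_16; such a code would be non-MDS.


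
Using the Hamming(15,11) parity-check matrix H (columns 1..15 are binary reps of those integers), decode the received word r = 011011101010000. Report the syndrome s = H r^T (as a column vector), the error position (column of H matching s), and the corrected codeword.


s = (0, 1, 1, 1)^T, error position = 7, corrected codeword c = 011011001010000

Compute s = H r^T mod 2 one row at a time:
  s_1 = 0 + 1 + 0 + 1 + 0 + 0 + 0 + 0 = 2 ≡ 0 (mod 2).
  s_2 = 0 + 1 + 1 + 1 + 0 + 0 + 0 + 0 = 3 ≡ 1 (mod 2).
  s_3 = 1 + 1 + 1 + 1 + 0 + 1 + 0 + 0 = 5 ≡ 1 (mod 2).
  s_4 = 0 + 1 + 1 + 1 + 1 + 1 + 0 + 0 = 5 ≡ 1 (mod 2).
s = (0, 1, 1, 1)^T — this equals column 7 of H (binary 0111), so error is at position 7.
Correct: flip bit 7 of r = 011011101010000 to get c = 011011001010000.


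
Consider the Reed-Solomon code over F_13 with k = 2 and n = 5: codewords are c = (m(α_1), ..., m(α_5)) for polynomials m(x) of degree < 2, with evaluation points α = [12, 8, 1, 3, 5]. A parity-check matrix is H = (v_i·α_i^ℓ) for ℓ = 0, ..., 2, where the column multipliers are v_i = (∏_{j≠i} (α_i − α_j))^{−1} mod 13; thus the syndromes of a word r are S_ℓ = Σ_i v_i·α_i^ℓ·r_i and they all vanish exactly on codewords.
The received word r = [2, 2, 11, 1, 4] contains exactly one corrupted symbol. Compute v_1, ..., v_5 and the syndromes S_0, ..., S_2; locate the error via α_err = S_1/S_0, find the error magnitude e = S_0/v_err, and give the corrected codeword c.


S = (11, 2, 11), error at position 1, error magnitude e = 7, c = [8, 2, 11, 1, 4].

Step 1: column multipliers v_i = (∏_{j≠i}(α_i − α_j))^{−1} mod 13.
  i = 1 (α = 12): (12−8)(12−1)(12−3)(12−5) = 4·11·9·7 = 2772 ≡ 3, so v_1 = 3^{−1} = 9 (mod 13).
  i = 2 (α = 8): (8−12)(8−1)(8−3)(8−5) = (−4)·7·5·3 = −420 ≡ 9, so v_2 = 9^{−1} = 3 (mod 13).
  i = 3 (α = 1): (1−12)(1−8)(1−3)(1−5) = (−11)·(−7)·(−2)·(−4) = 616 ≡ 5, so v_3 = 5^{−1} = 8 (mod 13).
  i = 4 (α = 3): (3−12)(3−8)(3−1)(3−5) = (−9)·(−5)·2·(−2) = −180 ≡ 2, so v_4 = 2^{−1} = 7 (mod 13).
  i = 5 (α = 5): (5−12)(5−8)(5−1)(5−3) = (−7)·(−3)·4·2 = 168 ≡ 12, so v_5 = 12^{−1} = 12 (mod 13).
  v = [9, 3, 8, 7, 12].
Step 2: syndromes of r = [2, 2, 11, 1, 4] (all sums mod 13).
  S_0 = Σ v_i r_i = 9·2 + 3·2 + 8·11 + 7·1 + 12·4 = 167 ≡ 11.
  S_1 = Σ v_i α_i r_i = 9·12·2 + 3·8·2 + 8·1·11 + 7·3·1 + 12·5·4 = 613 ≡ 2.
  α_i^2 mod 13 = [1, 12, 1, 9, 12].
  S_2 = Σ v_i α_i^2 r_i = 9·1·2 + 3·12·2 + 8·1·11 + 7·9·1 + 12·12·4 = 817 ≡ 11.
  S = (11, 2, 11) ≠ 0, so r is not a codeword (an error is present).
Step 3: locate the error. For a single error e at position i, S_ℓ = v_i·e·α_i^ℓ, so α_err = S_1/S_0.
  S_0^{−1} = 11^{−1} = 6 (mod 13), so α_err = 2·6 = 12 ≡ 12 = α_1. Error position i = 1.
  Consistency check: S_2/S_1 = 11·7 = 77 ≡ 12 = α_err ✓ (single-error assumption holds).
Step 4: error magnitude e = S_0/v_1 = S_0·∏_{j≠1}(α_1 − α_j) = 11·3 = 33 ≡ 7 (mod 13).
Step 5: correct position 1: c_1 = r_1 − e = 2 − 7 ≡ 8 (mod 13). Hence c = [8, 2, 11, 1, 4].
  Check: interpolating c through the α_i gives m(x) = 3 + 8·x (degree < 2) with m(α_i) = c_i for every i, so c is indeed a codeword.


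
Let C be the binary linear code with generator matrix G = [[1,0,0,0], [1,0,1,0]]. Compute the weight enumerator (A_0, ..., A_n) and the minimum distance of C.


Weight distribution: A_0 = 1, A_1 = 2, A_2 = 1. Minimum distance d = 1.

Enumerate all 2^2 = 4 messages m ∈ F_2^2.
For each, compute codeword c = mG in F_2^4, then tally its weight.
  m = 00 → c = 0000, weight = 0.
  m = 10 → c = 1000, weight = 1.
  m = 01 → c = 1010, weight = 2.
  m = 11 → c = 0010, weight = 1.
Tally weights:
  weight 0: 1 codewords.
  weight 1: 2 codewords.
  weight 2: 1 codewords.
Minimum distance d = smallest w > 0 with A_w > 0 = 1.
Sanity: Σ A_w = 4 = 2^2 = 4 ✓.


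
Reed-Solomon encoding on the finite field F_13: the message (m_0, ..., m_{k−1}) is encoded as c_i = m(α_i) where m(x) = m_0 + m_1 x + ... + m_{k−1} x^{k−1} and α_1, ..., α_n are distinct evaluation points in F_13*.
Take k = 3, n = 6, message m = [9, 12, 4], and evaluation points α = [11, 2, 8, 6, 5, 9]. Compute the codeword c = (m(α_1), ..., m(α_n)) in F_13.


c = [1, 10, 10, 4, 0, 12]

Message polynomial: m(x) = 9 + 12·x + 4·x^2 (mod 13).
For each evaluation point α_i, compute m(α_i) mod 13:
  α_1 = 11: Horner steps 4 → 4 → 1, so m(11) = 1.
  α_2 = 2: Horner steps 4 → 7 → 10, so m(2) = 10.
  α_3 = 8: Horner steps 4 → 5 → 10, so m(8) = 10.
  α_4 = 6: Horner steps 4 → 10 → 4, so m(6) = 4.
  α_5 = 5: Horner steps 4 → 6 → 0, so m(5) = 0.
  α_6 = 9: Horner steps 4 → 9 → 12, so m(9) = 12.
Codeword c = [1, 10, 10, 4, 0, 12] ∈ F_13^6.


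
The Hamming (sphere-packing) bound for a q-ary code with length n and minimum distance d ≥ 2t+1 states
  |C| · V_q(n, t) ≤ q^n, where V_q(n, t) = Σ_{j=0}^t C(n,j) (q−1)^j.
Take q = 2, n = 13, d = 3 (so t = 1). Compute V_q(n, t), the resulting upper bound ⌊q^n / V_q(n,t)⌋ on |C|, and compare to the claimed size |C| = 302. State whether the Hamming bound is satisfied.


V_q(n, t) = 14, q^n = 8192, Hamming bound = 585, |C| = 302 ≤ bound (satisfied).

Step 1: Compute V_q(n, t) = Σ_{j=0}^1 C(n, j) (q−1)^j.
  j = 0: C(13,0)·(1)^0 = 1·1 = 1.
  j = 1: C(13,1)·(1)^1 = 13·1 = 13.
  V_q(n, t) = 1 + 13 = 14.
Step 2: q^n = 2^13 = 8192.
Step 3: Hamming bound ⌊q^n / V_q(n,t)⌋ = ⌊8192/14⌋ = 585.
Step 4: Compare |C| = 302 to 585: satisfied.
The claimed |C| lies below the Hamming bound.


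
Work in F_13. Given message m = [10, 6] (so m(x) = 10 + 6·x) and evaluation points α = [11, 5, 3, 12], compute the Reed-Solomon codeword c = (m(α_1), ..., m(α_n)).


c = [11, 1, 2, 4]

Message polynomial: m(x) = 10 + 6·x (mod 13).
For each evaluation point α_i, compute m(α_i) mod 13:
  α_1 = 11: Horner steps 6 → 11, so m(11) = 11.
  α_2 = 5: Horner steps 6 → 1, so m(5) = 1.
  α_3 = 3: Horner steps 6 → 2, so m(3) = 2.
  α_4 = 12: Horner steps 6 → 4, so m(12) = 4.
Codeword c = [11, 1, 2, 4] ∈ F_13^4.


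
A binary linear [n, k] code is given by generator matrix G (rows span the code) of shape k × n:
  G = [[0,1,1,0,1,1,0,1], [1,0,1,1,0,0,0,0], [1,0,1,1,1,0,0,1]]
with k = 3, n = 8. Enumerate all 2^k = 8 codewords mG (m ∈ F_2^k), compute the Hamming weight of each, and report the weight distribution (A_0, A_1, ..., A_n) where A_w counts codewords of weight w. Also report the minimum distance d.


Weight distribution: A_0 = 1, A_2 = 1, A_3 = 2, A_4 = 1, A_5 = 2, A_6 = 1. Minimum distance d = 2.

Enumerate all 2^3 = 8 messages m ∈ F_2^3.
For each, compute codeword c = mG in F_2^8, then tally its weight.
  m = 000 → c = 00000000, weight = 0.
  m = 100 → c = 01101101, weight = 5.
  m = 010 → c = 10110000, weight = 3.
  m = 110 → c = 11011101, weight = 6.
  m = 001 → c = 10111001, weight = 5.
  m = 101 → c = 11010100, weight = 4.
  m = 011 → c = 00001001, weight = 2.
  m = 111 → c = 01100100, weight = 3.
Tally weights:
  weight 0: 1 codewords.
  weight 2: 1 codewords.
  weight 3: 2 codewords.
  weight 4: 1 codewords.
  weight 5: 2 codewords.
  weight 6: 1 codewords.
Minimum distance d = smallest w > 0 with A_w > 0 = 2.
Sanity: Σ A_w = 8 = 2^3 = 8 ✓.


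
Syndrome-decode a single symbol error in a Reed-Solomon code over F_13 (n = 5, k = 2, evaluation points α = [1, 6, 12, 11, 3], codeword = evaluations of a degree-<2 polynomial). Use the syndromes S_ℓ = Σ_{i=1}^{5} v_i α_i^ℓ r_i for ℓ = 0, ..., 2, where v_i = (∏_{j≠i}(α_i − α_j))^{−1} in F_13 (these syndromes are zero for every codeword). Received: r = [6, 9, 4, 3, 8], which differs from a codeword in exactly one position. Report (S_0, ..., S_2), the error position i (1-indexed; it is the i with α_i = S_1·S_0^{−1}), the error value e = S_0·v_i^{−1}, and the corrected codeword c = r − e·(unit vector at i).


S = (3, 5, 4), error at position 2, error magnitude e = 11, c = [6, 11, 4, 3, 8].

Step 1: column multipliers v_i = (∏_{j≠i}(α_i − α_j))^{−1} mod 13.
  i = 1 (α = 1): (1−6)(1−12)(1−11)(1−3) = (−5)·(−11)·(−10)·(−2) = 1100 ≡ 8, so v_1 = 8^{−1} = 5 (mod 13).
  i = 2 (α = 6): (6−1)(6−12)(6−11)(6−3) = 5·(−6)·(−5)·3 = 450 ≡ 8, so v_2 = 8^{−1} = 5 (mod 13).
  i = 3 (α = 12): (12−1)(12−6)(12−11)(12−3) = 11·6·1·9 = 594 ≡ 9, so v_3 = 9^{−1} = 3 (mod 13).
  i = 4 (α = 11): (11−1)(11−6)(11−12)(11−3) = 10·5·(−1)·8 = −400 ≡ 3, so v_4 = 3^{−1} = 9 (mod 13).
  i = 5 (α = 3): (3−1)(3−6)(3−12)(3−11) = 2·(−3)·(−9)·(−8) = −432 ≡ 10, so v_5 = 10^{−1} = 4 (mod 13).
  v = [5, 5, 3, 9, 4].
Step 2: syndromes of r = [6, 9, 4, 3, 8] (all sums mod 13).
  S_0 = Σ v_i r_i = 5·6 + 5·9 + 3·4 + 9·3 + 4·8 = 146 ≡ 3.
  S_1 = Σ v_i α_i r_i = 5·1·6 + 5·6·9 + 3·12·4 + 9·11·3 + 4·3·8 = 837 ≡ 5.
  α_i^2 mod 13 = [1, 10, 1, 4, 9].
  S_2 = Σ v_i α_i^2 r_i = 5·1·6 + 5·10·9 + 3·1·4 + 9·4·3 + 4·9·8 = 888 ≡ 4.
  S = (3, 5, 4) ≠ 0, so r is not a codeword (an error is present).
Step 3: locate the error. For a single error e at position i, S_ℓ = v_i·e·α_i^ℓ, so α_err = S_1/S_0.
  S_0^{−1} = 3^{−1} = 9 (mod 13), so α_err = 5·9 = 45 ≡ 6 = α_2. Error position i = 2.
  Consistency check: S_2/S_1 = 4·8 = 32 ≡ 6 = α_err ✓ (single-error assumption holds).
Step 4: error magnitude e = S_0/v_2 = S_0·∏_{j≠2}(α_2 − α_j) = 3·8 = 24 ≡ 11 (mod 13).
Step 5: correct position 2: c_2 = r_2 − e = 9 − 11 ≡ 11 (mod 13). Hence c = [6, 11, 4, 3, 8].
  Check: interpolating c through the α_i gives m(x) = 5 + 1·x (degree < 2) with m(α_i) = c_i for every i, so c is indeed a codeword.


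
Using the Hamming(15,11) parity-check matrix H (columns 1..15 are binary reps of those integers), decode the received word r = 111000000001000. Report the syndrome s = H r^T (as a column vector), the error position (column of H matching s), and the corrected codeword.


s = (1, 1, 0, 0)^T, error position = 12, corrected codeword c = 111000000000000

Compute s = H r^T mod 2 one row at a time:
  s_1 = 0 + 0 + 0 + 0 + 1 + 0 + 0 + 0 = 1 ≡ 1 (mod 2).
  s_2 = 0 + 0 + 0 + 0 + 1 + 0 + 0 + 0 = 1 ≡ 1 (mod 2).
  s_3 = 1 + 1 + 0 + 0 + 0 + 0 + 0 + 0 = 2 ≡ 0 (mod 2).
  s_4 = 1 + 1 + 0 + 0 + 0 + 0 + 0 + 0 = 2 ≡ 0 (mod 2).
s = (1, 1, 0, 0)^T — this equals column 12 of H (binary 1100), so error is at position 12.
Correct: flip bit 12 of r = 111000000001000 to get c = 111000000000000.


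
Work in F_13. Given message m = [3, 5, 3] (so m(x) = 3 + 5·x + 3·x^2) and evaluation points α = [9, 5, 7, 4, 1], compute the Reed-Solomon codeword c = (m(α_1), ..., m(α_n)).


c = [5, 12, 3, 6, 11]

Message polynomial: m(x) = 3 + 5·x + 3·x^2 (mod 13).
For each evaluation point α_i, compute m(α_i) mod 13:
  α_1 = 9: Horner steps 3 → 6 → 5, so m(9) = 5.
  α_2 = 5: Horner steps 3 → 7 → 12, so m(5) = 12.
  α_3 = 7: Horner steps 3 → 0 → 3, so m(7) = 3.
  α_4 = 4: Horner steps 3 → 4 → 6, so m(4) = 6.
  α_5 = 1: Horner steps 3 → 8 → 11, so m(1) = 11.
Codeword c = [5, 12, 3, 6, 11] ∈ F_13^5.


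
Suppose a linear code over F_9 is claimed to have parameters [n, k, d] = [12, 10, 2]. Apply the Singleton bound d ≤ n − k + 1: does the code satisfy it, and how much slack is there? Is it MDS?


Singleton RHS = n − k + 1 = 3, slack = 1, bound satisfied, not MDS.

Singleton bound: d ≤ n − k + 1.
Here n = 12, k = 10, so n − k + 1 = 3.
Given d = 2, check d ≤ 3: YES.
Slack = (n − k + 1) − d = 1.
The code is NOT MDS (slack = 1 > 0).
Description: the claimed parameters are [12, 10, 2]_9; such a code would be non-MDS.


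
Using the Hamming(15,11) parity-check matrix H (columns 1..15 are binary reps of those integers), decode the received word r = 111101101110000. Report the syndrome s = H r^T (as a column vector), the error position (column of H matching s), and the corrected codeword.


s = (1, 1, 0, 1)^T, error position = 13, corrected codeword c = 111101101110100

Compute s = H r^T mod 2 one row at a time:
  s_1 = 0 + 1 + 1 + 1 + 0 + 0 + 0 + 0 = 3 ≡ 1 (mod 2).
  s_2 = 1 + 0 + 1 + 1 + 0 + 0 + 0 + 0 = 3 ≡ 1 (mod 2).
  s_3 = 1 + 1 + 1 + 1 + 1 + 1 + 0 + 0 = 6 ≡ 0 (mod 2).
  s_4 = 1 + 1 + 0 + 1 + 1 + 1 + 0 + 0 = 5 ≡ 1 (mod 2).
s = (1, 1, 0, 1)^T — this equals column 13 of H (binary 1101), so error is at position 13.
Correct: flip bit 13 of r = 111101101110000 to get c = 111101101110100.


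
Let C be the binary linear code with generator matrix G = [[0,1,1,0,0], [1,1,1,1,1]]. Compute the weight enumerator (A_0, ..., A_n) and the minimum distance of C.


Weight distribution: A_0 = 1, A_2 = 1, A_3 = 1, A_5 = 1. Minimum distance d = 2.

Enumerate all 2^2 = 4 messages m ∈ F_2^2.
For each, compute codeword c = mG in F_2^5, then tally its weight.
  m = 00 → c = 00000, weight = 0.
  m = 10 → c = 01100, weight = 2.
  m = 01 → c = 11111, weight = 5.
  m = 11 → c = 10011, weight = 3.
Tally weights:
  weight 0: 1 codewords.
  weight 2: 1 codewords.
  weight 3: 1 codewords.
  weight 5: 1 codewords.
Minimum distance d = smallest w > 0 with A_w > 0 = 2.
Sanity: Σ A_w = 4 = 2^2 = 4 ✓.


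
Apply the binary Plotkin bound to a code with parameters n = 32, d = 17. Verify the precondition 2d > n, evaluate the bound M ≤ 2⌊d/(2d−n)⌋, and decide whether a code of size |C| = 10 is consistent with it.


Plotkin bound M ≤ 16; given |C| = 10 ≤ bound (satisfied).

Check applicability: 2d = 34, n = 32.
2d − n = 2 > 0, so Plotkin applies.
Compute d/(2d−n) = 17/2 ≈ 8.5000.
⌊d/(2d−n)⌋ = 8.
Plotkin bound: M ≤ 2·8 = 16.
Given |C| = 10, check: satisfied.
This |C| is below the Plotkin bound.


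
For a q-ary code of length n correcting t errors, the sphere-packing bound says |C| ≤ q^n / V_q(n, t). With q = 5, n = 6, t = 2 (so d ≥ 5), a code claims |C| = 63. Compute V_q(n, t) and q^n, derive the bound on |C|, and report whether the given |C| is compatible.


V_q(n, t) = 265, q^n = 15625, Hamming bound = 58, |C| = 63 > bound (violated).

Step 1: Compute V_q(n, t) = Σ_{j=0}^2 C(n, j) (q−1)^j.
  j = 0: C(6,0)·(4)^0 = 1·1 = 1.
  j = 1: C(6,1)·(4)^1 = 6·4 = 24.
  j = 2: C(6,2)·(4)^2 = 15·16 = 240.
  V_q(n, t) = 1 + 24 + 240 = 265.
Step 2: q^n = 5^6 = 15625.
Step 3: Hamming bound ⌊q^n / V_q(n,t)⌋ = ⌊15625/265⌋ = 58.
Step 4: Compare |C| = 63 to 58: violated.
The claimed |C| lies above the Hamming bound, so no 5-ary code of length 6 with d ≥ 5 can have 63 codewords.


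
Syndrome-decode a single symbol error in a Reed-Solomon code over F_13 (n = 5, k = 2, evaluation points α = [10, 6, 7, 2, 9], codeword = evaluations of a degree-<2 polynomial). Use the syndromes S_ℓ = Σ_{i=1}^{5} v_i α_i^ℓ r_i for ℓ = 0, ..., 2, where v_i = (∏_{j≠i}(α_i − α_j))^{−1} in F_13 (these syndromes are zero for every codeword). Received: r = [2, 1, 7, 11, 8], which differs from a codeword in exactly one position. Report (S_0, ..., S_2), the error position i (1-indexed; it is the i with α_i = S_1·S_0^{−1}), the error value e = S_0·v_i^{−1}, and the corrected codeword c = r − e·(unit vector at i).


S = (10, 8, 9), error at position 2, error magnitude e = 1, c = [2, 0, 7, 11, 8].

Step 1: column multipliers v_i = (∏_{j≠i}(α_i − α_j))^{−1} mod 13.
  i = 1 (α = 10): (10−6)(10−7)(10−2)(10−9) = 4·3·8·1 = 96 ≡ 5, so v_1 = 5^{−1} = 8 (mod 13).
  i = 2 (α = 6): (6−10)(6−7)(6−2)(6−9) = (−4)·(−1)·4·(−3) = −48 ≡ 4, so v_2 = 4^{−1} = 10 (mod 13).
  i = 3 (α = 7): (7−10)(7−6)(7−2)(7−9) = (−3)·1·5·(−2) = 30 ≡ 4, so v_3 = 4^{−1} = 10 (mod 13).
  i = 4 (α = 2): (2−10)(2−6)(2−7)(2−9) = (−8)·(−4)·(−5)·(−7) = 1120 ≡ 2, so v_4 = 2^{−1} = 7 (mod 13).
  i = 5 (α = 9): (9−10)(9−6)(9−7)(9−2) = (−1)·3·2·7 = −42 ≡ 10, so v_5 = 10^{−1} = 4 (mod 13).
  v = [8, 10, 10, 7, 4].
Step 2: syndromes of r = [2, 1, 7, 11, 8] (all sums mod 13).
  S_0 = Σ v_i r_i = 8·2 + 10·1 + 10·7 + 7·11 + 4·8 = 205 ≡ 10.
  S_1 = Σ v_i α_i r_i = 8·10·2 + 10·6·1 + 10·7·7 + 7·2·11 + 4·9·8 = 1152 ≡ 8.
  α_i^2 mod 13 = [9, 10, 10, 4, 3].
  S_2 = Σ v_i α_i^2 r_i = 8·9·2 + 10·10·1 + 10·10·7 + 7·4·11 + 4·3·8 = 1348 ≡ 9.
  S = (10, 8, 9) ≠ 0, so r is not a codeword (an error is present).
Step 3: locate the error. For a single error e at position i, S_ℓ = v_i·e·α_i^ℓ, so α_err = S_1/S_0.
  S_0^{−1} = 10^{−1} = 4 (mod 13), so α_err = 8·4 = 32 ≡ 6 = α_2. Error position i = 2.
  Consistency check: S_2/S_1 = 9·5 = 45 ≡ 6 = α_err ✓ (single-error assumption holds).
Step 4: error magnitude e = S_0/v_2 = S_0·∏_{j≠2}(α_2 − α_j) = 10·4 = 40 ≡ 1 (mod 13).
Step 5: correct position 2: c_2 = r_2 − e = 1 − 1 ≡ 0 (mod 13). Hence c = [2, 0, 7, 11, 8].
  Check: interpolating c through the α_i gives m(x) = 10 + 7·x (degree < 2) with m(α_i) = c_i for every i, so c is indeed a codeword.


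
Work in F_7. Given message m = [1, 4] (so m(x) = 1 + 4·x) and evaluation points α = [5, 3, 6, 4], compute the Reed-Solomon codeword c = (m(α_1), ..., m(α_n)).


c = [0, 6, 4, 3]

Message polynomial: m(x) = 1 + 4·x (mod 7).
For each evaluation point α_i, compute m(α_i) mod 7:
  α_1 = 5: Horner steps 4 → 0, so m(5) = 0.
  α_2 = 3: Horner steps 4 → 6, so m(3) = 6.
  α_3 = 6: Horner steps 4 → 4, so m(6) = 4.
  α_4 = 4: Horner steps 4 → 3, so m(4) = 3.
Codeword c = [0, 6, 4, 3] ∈ F_7^4.


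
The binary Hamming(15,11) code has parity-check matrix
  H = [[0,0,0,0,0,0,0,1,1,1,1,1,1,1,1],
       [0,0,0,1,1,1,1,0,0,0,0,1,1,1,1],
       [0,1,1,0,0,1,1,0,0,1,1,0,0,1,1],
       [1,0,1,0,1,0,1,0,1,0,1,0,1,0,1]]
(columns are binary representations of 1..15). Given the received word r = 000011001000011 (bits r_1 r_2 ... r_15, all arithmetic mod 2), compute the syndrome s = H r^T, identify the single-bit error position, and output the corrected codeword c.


s = (1, 0, 1, 1)^T, error position = 11, corrected codeword c = 000011001010011

Compute s = H r^T mod 2 one row at a time:
  s_1 = 0 + 1 + 0 + 0 + 0 + 0 + 1 + 1 = 3 ≡ 1 (mod 2).
  s_2 = 0 + 1 + 1 + 0 + 0 + 0 + 1 + 1 = 4 ≡ 0 (mod 2).
  s_3 = 0 + 0 + 1 + 0 + 0 + 0 + 1 + 1 = 3 ≡ 1 (mod 2).
  s_4 = 0 + 0 + 1 + 0 + 1 + 0 + 0 + 1 = 3 ≡ 1 (mod 2).
s = (1, 0, 1, 1)^T — this equals column 11 of H (binary 1011), so error is at position 11.
Correct: flip bit 11 of r = 000011001000011 to get c = 000011001010011.


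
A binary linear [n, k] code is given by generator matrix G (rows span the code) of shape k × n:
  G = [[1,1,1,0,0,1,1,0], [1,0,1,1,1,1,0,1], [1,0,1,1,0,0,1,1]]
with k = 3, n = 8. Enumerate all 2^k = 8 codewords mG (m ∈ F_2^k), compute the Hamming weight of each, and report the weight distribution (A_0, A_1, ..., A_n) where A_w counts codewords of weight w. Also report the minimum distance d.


Weight distribution: A_0 = 1, A_3 = 1, A_4 = 2, A_5 = 3, A_6 = 1. Minimum distance d = 3.

Enumerate all 2^3 = 8 messages m ∈ F_2^3.
For each, compute codeword c = mG in F_2^8, then tally its weight.
  m = 000 → c = 00000000, weight = 0.
  m = 100 → c = 11100110, weight = 5.
  m = 010 → c = 10111101, weight = 6.
  m = 110 → c = 01011011, weight = 5.
  m = 001 → c = 10110011, weight = 5.
  m = 101 → c = 01010101, weight = 4.
  m = 011 → c = 00001110, weight = 3.
  m = 111 → c = 11101000, weight = 4.
Tally weights:
  weight 0: 1 codewords.
  weight 3: 1 codewords.
  weight 4: 2 codewords.
  weight 5: 3 codewords.
  weight 6: 1 codewords.
Minimum distance d = smallest w > 0 with A_w > 0 = 3.
Sanity: Σ A_w = 8 = 2^3 = 8 ✓.


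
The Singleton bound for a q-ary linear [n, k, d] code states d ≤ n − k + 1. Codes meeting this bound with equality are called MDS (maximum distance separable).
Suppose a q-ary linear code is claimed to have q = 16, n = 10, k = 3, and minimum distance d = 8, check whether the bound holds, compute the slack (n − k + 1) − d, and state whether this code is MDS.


Singleton RHS = n − k + 1 = 8, slack = 0, bound satisfied, MDS.

Singleton bound: d ≤ n − k + 1.
Here n = 10, k = 3, so n − k + 1 = 8.
Given d = 8, check d ≤ 8: YES.
Slack = (n − k + 1) − d = 0.
The code is MDS (slack = 0).
Description: the claimed parameters are [10, 3, 8]_16; such a code would be MDS (meets Singleton bound).


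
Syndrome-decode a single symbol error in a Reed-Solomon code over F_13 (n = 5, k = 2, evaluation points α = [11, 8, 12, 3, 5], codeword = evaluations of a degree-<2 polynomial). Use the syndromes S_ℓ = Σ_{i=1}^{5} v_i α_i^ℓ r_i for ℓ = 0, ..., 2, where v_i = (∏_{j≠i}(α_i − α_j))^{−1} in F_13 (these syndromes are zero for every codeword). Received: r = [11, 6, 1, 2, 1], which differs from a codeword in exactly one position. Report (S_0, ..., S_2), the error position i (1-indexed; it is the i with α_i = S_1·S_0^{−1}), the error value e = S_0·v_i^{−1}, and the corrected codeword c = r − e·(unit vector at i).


S = (2, 11, 2), error at position 3, error magnitude e = 10, c = [11, 6, 4, 2, 1].

Step 1: column multipliers v_i = (∏_{j≠i}(α_i − α_j))^{−1} mod 13.
  i = 1 (α = 11): (11−8)(11−12)(11−3)(11−5) = 3·(−1)·8·6 = −144 ≡ 12, so v_1 = 12^{−1} = 12 (mod 13).
  i = 2 (α = 8): (8−11)(8−12)(8−3)(8−5) = (−3)·(−4)·5·3 = 180 ≡ 11, so v_2 = 11^{−1} = 6 (mod 13).
  i = 3 (α = 12): (12−11)(12−8)(12−3)(12−5) = 1·4·9·7 = 252 ≡ 5, so v_3 = 5^{−1} = 8 (mod 13).
  i = 4 (α = 3): (3−11)(3−8)(3−12)(3−5) = (−8)·(−5)·(−9)·(−2) = 720 ≡ 5, so v_4 = 5^{−1} = 8 (mod 13).
  i = 5 (α = 5): (5−11)(5−8)(5−12)(5−3) = (−6)·(−3)·(−7)·2 = −252 ≡ 8, so v_5 = 8^{−1} = 5 (mod 13).
  v = [12, 6, 8, 8, 5].
Step 2: syndromes of r = [11, 6, 1, 2, 1] (all sums mod 13).
  S_0 = Σ v_i r_i = 12·11 + 6·6 + 8·1 + 8·2 + 5·1 = 197 ≡ 2.
  S_1 = Σ v_i α_i r_i = 12·11·11 + 6·8·6 + 8·12·1 + 8·3·2 + 5·5·1 = 1909 ≡ 11.
  α_i^2 mod 13 = [4, 12, 1, 9, 12].
  S_2 = Σ v_i α_i^2 r_i = 12·4·11 + 6·12·6 + 8·1·1 + 8·9·2 + 5·12·1 = 1172 ≡ 2.
  S = (2, 11, 2) ≠ 0, so r is not a codeword (an error is present).
Step 3: locate the error. For a single error e at position i, S_ℓ = v_i·e·α_i^ℓ, so α_err = S_1/S_0.
  S_0^{−1} = 2^{−1} = 7 (mod 13), so α_err = 11·7 = 77 ≡ 12 = α_3. Error position i = 3.
  Consistency check: S_2/S_1 = 2·6 = 12 ≡ 12 = α_err ✓ (single-error assumption holds).
Step 4: error magnitude e = S_0/v_3 = S_0·∏_{j≠3}(α_3 − α_j) = 2·5 = 10 ≡ 10 (mod 13).
Step 5: correct position 3: c_3 = r_3 − e = 1 − 10 ≡ 4 (mod 13). Hence c = [11, 6, 4, 2, 1].
  Check: interpolating c through the α_i gives m(x) = 10 + 6·x (degree < 2) with m(α_i) = c_i for every i, so c is indeed a codeword.


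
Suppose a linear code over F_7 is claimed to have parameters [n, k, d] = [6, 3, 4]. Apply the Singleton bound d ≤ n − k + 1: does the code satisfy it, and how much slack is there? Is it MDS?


Singleton RHS = n − k + 1 = 4, slack = 0, bound satisfied, MDS.

Singleton bound: d ≤ n − k + 1.
Here n = 6, k = 3, so n − k + 1 = 4.
Given d = 4, check d ≤ 4: YES.
Slack = (n − k + 1) − d = 0.
The code is MDS (slack = 0).
Description: the claimed parameters are [6, 3, 4]_7; such a code would be MDS (meets Singleton bound).


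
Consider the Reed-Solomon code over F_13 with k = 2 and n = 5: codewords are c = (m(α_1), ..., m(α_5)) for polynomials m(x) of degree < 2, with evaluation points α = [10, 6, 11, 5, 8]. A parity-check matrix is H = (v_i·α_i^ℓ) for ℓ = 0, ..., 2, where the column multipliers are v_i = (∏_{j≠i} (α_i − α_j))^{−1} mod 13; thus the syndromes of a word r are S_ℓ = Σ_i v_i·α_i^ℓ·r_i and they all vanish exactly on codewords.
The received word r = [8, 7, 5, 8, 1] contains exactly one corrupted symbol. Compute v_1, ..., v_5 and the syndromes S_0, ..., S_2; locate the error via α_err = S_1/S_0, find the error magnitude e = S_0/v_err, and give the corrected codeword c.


S = (2, 10, 11), error at position 4, error magnitude e = 11, c = [8, 7, 5, 10, 1].

Step 1: column multipliers v_i = (∏_{j≠i}(α_i − α_j))^{−1} mod 13.
  i = 1 (α = 10): (10−6)(10−11)(10−5)(10−8) = 4·(−1)·5·2 = −40 ≡ 12, so v_1 = 12^{−1} = 12 (mod 13).
  i = 2 (α = 6): (6−10)(6−11)(6−5)(6−8) = (−4)·(−5)·1·(−2) = −40 ≡ 12, so v_2 = 12^{−1} = 12 (mod 13).
  i = 3 (α = 11): (11−10)(11−6)(11−5)(11−8) = 1·5·6·3 = 90 ≡ 12, so v_3 = 12^{−1} = 12 (mod 13).
  i = 4 (α = 5): (5−10)(5−6)(5−11)(5−8) = (−5)·(−1)·(−6)·(−3) = 90 ≡ 12, so v_4 = 12^{−1} = 12 (mod 13).
  i = 5 (α = 8): (8−10)(8−6)(8−11)(8−5) = (−2)·2·(−3)·3 = 36 ≡ 10, so v_5 = 10^{−1} = 4 (mod 13).
  v = [12, 12, 12, 12, 4].
Step 2: syndromes of r = [8, 7, 5, 8, 1] (all sums mod 13).
  S_0 = Σ v_i r_i = 12·8 + 12·7 + 12·5 + 12·8 + 4·1 = 340 ≡ 2.
  S_1 = Σ v_i α_i r_i = 12·10·8 + 12·6·7 + 12·11·5 + 12·5·8 + 4·8·1 = 2636 ≡ 10.
  α_i^2 mod 13 = [9, 10, 4, 12, 12].
  S_2 = Σ v_i α_i^2 r_i = 12·9·8 + 12·10·7 + 12·4·5 + 12·12·8 + 4·12·1 = 3144 ≡ 11.
  S = (2, 10, 11) ≠ 0, so r is not a codeword (an error is present).
Step 3: locate the error. For a single error e at position i, S_ℓ = v_i·e·α_i^ℓ, so α_err = S_1/S_0.
  S_0^{−1} = 2^{−1} = 7 (mod 13), so α_err = 10·7 = 70 ≡ 5 = α_4. Error position i = 4.
  Consistency check: S_2/S_1 = 11·4 = 44 ≡ 5 = α_err ✓ (single-error assumption holds).
Step 4: error magnitude e = S_0/v_4 = S_0·∏_{j≠4}(α_4 − α_j) = 2·12 = 24 ≡ 11 (mod 13).
Step 5: correct position 4: c_4 = r_4 − e = 8 − 11 ≡ 10 (mod 13). Hence c = [8, 7, 5, 10, 1].
  Check: interpolating c through the α_i gives m(x) = 12 + 10·x (degree < 2) with m(α_i) = c_i for every i, so c is indeed a codeword.


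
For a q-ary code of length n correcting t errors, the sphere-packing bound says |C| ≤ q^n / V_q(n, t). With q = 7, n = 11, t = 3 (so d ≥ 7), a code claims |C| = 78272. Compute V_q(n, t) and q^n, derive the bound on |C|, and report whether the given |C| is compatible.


V_q(n, t) = 37687, q^n = 1977326743, Hamming bound = 52467, |C| = 78272 > bound (violated).

Step 1: Compute V_q(n, t) = Σ_{j=0}^3 C(n, j) (q−1)^j.
  j = 0: C(11,0)·(6)^0 = 1·1 = 1.
  j = 1: C(11,1)·(6)^1 = 11·6 = 66.
  j = 2: C(11,2)·(6)^2 = 55·36 = 1980.
  j = 3: C(11,3)·(6)^3 = 165·216 = 35640.
  V_q(n, t) = 1 + 66 + 1980 + 35640 = 37687.
Step 2: q^n = 7^11 = 1977326743.
Step 3: Hamming bound ⌊q^n / V_q(n,t)⌋ = ⌊1977326743/37687⌋ = 52467.
Step 4: Compare |C| = 78272 to 52467: violated.
The claimed |C| lies above the Hamming bound, so no 7-ary code of length 11 with d ≥ 7 can have 78272 codewords.


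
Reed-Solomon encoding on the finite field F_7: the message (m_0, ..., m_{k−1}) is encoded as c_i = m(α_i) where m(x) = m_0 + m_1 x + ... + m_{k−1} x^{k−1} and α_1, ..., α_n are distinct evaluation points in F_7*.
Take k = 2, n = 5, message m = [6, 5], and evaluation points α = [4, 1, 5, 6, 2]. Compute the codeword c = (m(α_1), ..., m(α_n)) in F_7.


c = [5, 4, 3, 1, 2]

Message polynomial: m(x) = 6 + 5·x (mod 7).
For each evaluation point α_i, compute m(α_i) mod 7:
  α_1 = 4: Horner steps 5 → 5, so m(4) = 5.
  α_2 = 1: Horner steps 5 → 4, so m(1) = 4.
  α_3 = 5: Horner steps 5 → 3, so m(5) = 3.
  α_4 = 6: Horner steps 5 → 1, so m(6) = 1.
  α_5 = 2: Horner steps 5 → 2, so m(2) = 2.
Codeword c = [5, 4, 3, 1, 2] ∈ F_7^5.


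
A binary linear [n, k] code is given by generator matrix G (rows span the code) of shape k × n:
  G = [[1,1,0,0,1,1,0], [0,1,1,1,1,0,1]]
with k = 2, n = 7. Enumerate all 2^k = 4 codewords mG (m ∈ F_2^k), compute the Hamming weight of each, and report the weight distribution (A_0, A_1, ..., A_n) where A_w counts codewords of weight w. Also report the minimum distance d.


Weight distribution: A_0 = 1, A_4 = 1, A_5 = 2. Minimum distance d = 4.

Enumerate all 2^2 = 4 messages m ∈ F_2^2.
For each, compute codeword c = mG in F_2^7, then tally its weight.
  m = 00 → c = 0000000, weight = 0.
  m = 10 → c = 1100110, weight = 4.
  m = 01 → c = 0111101, weight = 5.
  m = 11 → c = 1011011, weight = 5.
Tally weights:
  weight 0: 1 codewords.
  weight 4: 1 codewords.
  weight 5: 2 codewords.
Minimum distance d = smallest w > 0 with A_w > 0 = 4.
Sanity: Σ A_w = 4 = 2^2 = 4 ✓.


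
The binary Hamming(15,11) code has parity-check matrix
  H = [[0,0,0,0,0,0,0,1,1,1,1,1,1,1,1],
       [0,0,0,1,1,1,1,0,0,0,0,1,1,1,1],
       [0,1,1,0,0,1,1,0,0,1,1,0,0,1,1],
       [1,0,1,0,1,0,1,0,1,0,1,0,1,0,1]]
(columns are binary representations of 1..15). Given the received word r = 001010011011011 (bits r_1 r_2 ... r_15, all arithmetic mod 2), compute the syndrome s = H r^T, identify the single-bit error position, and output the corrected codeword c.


s = (0, 0, 0, 1)^T, error position = 1, corrected codeword c = 101010011011011

Compute s = H r^T mod 2 one row at a time:
  s_1 = 1 + 1 + 0 + 1 + 1 + 0 + 1 + 1 = 6 ≡ 0 (mod 2).
  s_2 = 0 + 1 + 0 + 0 + 1 + 0 + 1 + 1 = 4 ≡ 0 (mod 2).
  s_3 = 0 + 1 + 0 + 0 + 0 + 1 + 1 + 1 = 4 ≡ 0 (mod 2).
  s_4 = 0 + 1 + 1 + 0 + 1 + 1 + 0 + 1 = 5 ≡ 1 (mod 2).
s = (0, 0, 0, 1)^T — this equals column 1 of H (binary 0001), so error is at position 1.
Correct: flip bit 1 of r = 001010011011011 to get c = 101010011011011.


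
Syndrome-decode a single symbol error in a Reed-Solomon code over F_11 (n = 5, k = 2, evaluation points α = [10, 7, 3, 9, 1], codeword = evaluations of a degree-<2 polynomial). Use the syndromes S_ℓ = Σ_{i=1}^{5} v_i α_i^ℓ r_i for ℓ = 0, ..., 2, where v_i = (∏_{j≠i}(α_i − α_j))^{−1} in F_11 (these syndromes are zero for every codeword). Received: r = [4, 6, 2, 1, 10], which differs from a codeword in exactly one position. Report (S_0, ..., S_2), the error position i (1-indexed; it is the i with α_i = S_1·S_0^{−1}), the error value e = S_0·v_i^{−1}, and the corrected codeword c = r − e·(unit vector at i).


S = (6, 7, 10), error at position 3, error magnitude e = 8, c = [4, 6, 5, 1, 10].

Step 1: column multipliers v_i = (∏_{j≠i}(α_i − α_j))^{−1} mod 11.
  i = 1 (α = 10): (10−7)(10−3)(10−9)(10−1) = 3·7·1·9 = 189 ≡ 2, so v_1 = 2^{−1} = 6 (mod 11).
  i = 2 (α = 7): (7−10)(7−3)(7−9)(7−1) = (−3)·4·(−2)·6 = 144 ≡ 1, so v_2 = 1^{−1} = 1 (mod 11).
  i = 3 (α = 3): (3−10)(3−7)(3−9)(3−1) = (−7)·(−4)·(−6)·2 = −336 ≡ 5, so v_3 = 5^{−1} = 9 (mod 11).
  i = 4 (α = 9): (9−10)(9−7)(9−3)(9−1) = (−1)·2·6·8 = −96 ≡ 3, so v_4 = 3^{−1} = 4 (mod 11).
  i = 5 (α = 1): (1−10)(1−7)(1−3)(1−9) = (−9)·(−6)·(−2)·(−8) = 864 ≡ 6, so v_5 = 6^{−1} = 2 (mod 11).
  v = [6, 1, 9, 4, 2].
Step 2: syndromes of r = [4, 6, 2, 1, 10] (all sums mod 11).
  S_0 = Σ v_i r_i = 6·4 + 1·6 + 9·2 + 4·1 + 2·10 = 72 ≡ 6.
  S_1 = Σ v_i α_i r_i = 6·10·4 + 1·7·6 + 9·3·2 + 4·9·1 + 2·1·10 = 392 ≡ 7.
  α_i^2 mod 11 = [1, 5, 9, 4, 1].
  S_2 = Σ v_i α_i^2 r_i = 6·1·4 + 1·5·6 + 9·9·2 + 4·4·1 + 2·1·10 = 252 ≡ 10.
  S = (6, 7, 10) ≠ 0, so r is not a codeword (an error is present).
Step 3: locate the error. For a single error e at position i, S_ℓ = v_i·e·α_i^ℓ, so α_err = S_1/S_0.
  S_0^{−1} = 6^{−1} = 2 (mod 11), so α_err = 7·2 = 14 ≡ 3 = α_3. Error position i = 3.
  Consistency check: S_2/S_1 = 10·8 = 80 ≡ 3 = α_err ✓ (single-error assumption holds).
Step 4: error magnitude e = S_0/v_3 = S_0·∏_{j≠3}(α_3 − α_j) = 6·5 = 30 ≡ 8 (mod 11).
Step 5: correct position 3: c_3 = r_3 − e = 2 − 8 ≡ 5 (mod 11). Hence c = [4, 6, 5, 1, 10].
  Check: interpolating c through the α_i gives m(x) = 7 + 3·x (degree < 2) with m(α_i) = c_i for every i, so c is indeed a codeword.
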